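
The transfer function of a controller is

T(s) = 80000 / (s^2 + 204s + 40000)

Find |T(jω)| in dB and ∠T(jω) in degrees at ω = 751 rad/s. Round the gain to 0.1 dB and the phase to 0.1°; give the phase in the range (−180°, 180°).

At s = jω = j751:
quadratic: (j751)² + 204·j751 + 40000 = -524001 + j153204 → |·| ≈ 5.4594e+05, ∠ ≈ 163.70°
|T| = 80000 / 5.4594e+05 ≈ 0.14654
Gain = 20 log₁₀(0.14654) ≈ -16.68 dB
∠T = 0.00° − 163.70° = -163.70°

-16.7 dB, -163.7°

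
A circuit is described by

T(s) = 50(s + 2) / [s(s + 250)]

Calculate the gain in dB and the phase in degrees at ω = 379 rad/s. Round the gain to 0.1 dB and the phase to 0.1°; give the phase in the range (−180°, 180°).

-19.2 dB, -56.9°

At s = jω = j379:
zero (s+2): 2 + j379 → |·| = √(2²+379²) = √143645 ≈ 379.01, ∠ = arctan(379/2) ≈ 89.70°
pole (s+250): 250 + j379 → |·| = √(250²+379²) = √206141 ≈ 454.03, ∠ = arctan(379/250) ≈ 56.59°
pole at origin: |s| = 379, ∠ = 90.00° (in denominator)
|T| = 50 · 379.01 / 1.7208e+05 ≈ 0.11013
Gain = 20 log₁₀(0.11013) ≈ -19.16 dB
∠T = 89.70° − 146.59° = -56.89°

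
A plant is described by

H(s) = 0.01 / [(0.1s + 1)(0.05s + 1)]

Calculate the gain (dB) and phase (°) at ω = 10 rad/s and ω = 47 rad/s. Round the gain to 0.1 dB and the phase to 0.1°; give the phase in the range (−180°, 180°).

At ω = 10 rad/s:
pole (1 + j10·0.1) = 1 + j1 → |·| ≈ 1.4142, ∠ ≈ 45.00°
pole (1 + j10·0.05) = 1 + j0.5 → |·| ≈ 1.118, ∠ ≈ 26.57°
|H| = 0.01 · 1 / (1.4142 · 1.118) ≈ 0.0063248
Gain = 20 log₁₀(0.0063248) ≈ -43.98 dB
∠H = (0°) − (45.00° + 26.57°) = -71.57°

At ω = 47 rad/s:
pole (1 + j47·0.1) = 1 + j4.7 → |·| ≈ 4.8052, ∠ ≈ 77.99°
pole (1 + j47·0.05) = 1 + j2.35 → |·| ≈ 2.5539, ∠ ≈ 66.95°
|H| = 0.01 · 1 / (4.8052 · 2.5539) ≈ 0.00081486
Gain = 20 log₁₀(0.00081486) ≈ -61.78 dB
∠H = (0°) − (77.99° + 66.95°) = -144.94°

ω = 10: -44.0 dB, -71.6°; ω = 47: -61.8 dB, -144.9°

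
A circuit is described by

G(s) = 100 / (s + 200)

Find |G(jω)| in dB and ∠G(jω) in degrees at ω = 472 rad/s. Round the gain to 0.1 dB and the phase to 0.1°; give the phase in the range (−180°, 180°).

Substitute s = j472:
Numerator: 100 = 100 + j0
Denominator: (j472) + 200 = 200 + j472
|N| = √(100² + 0²) ≈ 100, ∠N ≈ 0.00°
|D| = √(200² + 472²) ≈ 512.62, ∠D ≈ 67.04°
|G| = 100 / 512.62 ≈ 0.19508
Gain = 20 log₁₀(0.19508) ≈ -14.20 dB
∠G = 0.00° − 67.04° = -67.04°

-14.2 dB, -67.0°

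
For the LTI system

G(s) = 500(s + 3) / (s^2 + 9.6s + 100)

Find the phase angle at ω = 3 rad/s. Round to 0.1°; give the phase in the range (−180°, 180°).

27.4°

At s = jω = j3:
zero (s+3): 3 + j3 → |·| = √(3²+3²) = √18 ≈ 4.2426, ∠ = arctan(3/3) ≈ 45.00°
quadratic: (j3)² + 9.6·j3 + 100 = 91 + j28.8 → |·| ≈ 95.449, ∠ ≈ 17.56°
∠G = 45.00° − 17.56° = 27.44°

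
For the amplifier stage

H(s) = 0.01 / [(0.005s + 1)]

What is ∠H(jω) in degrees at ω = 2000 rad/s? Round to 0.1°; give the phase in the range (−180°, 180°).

At ω = 2000 rad/s:
pole (1 + j2000·0.005) = 1 + j10 → |·| ≈ 10.05, ∠ ≈ 84.29°
∠H = (0°) − (84.29°) = -84.29°

-84.3°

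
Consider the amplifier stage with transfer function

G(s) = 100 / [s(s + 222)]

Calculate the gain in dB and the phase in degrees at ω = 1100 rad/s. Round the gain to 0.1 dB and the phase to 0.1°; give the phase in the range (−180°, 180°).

-81.8 dB, -168.6°

At s = jω = j1100:
pole (s+222): 222 + j1100 → |·| = √(222²+1100²) = √1259284 ≈ 1122.2, ∠ = arctan(1100/222) ≈ 78.59°
pole at origin: |s| = 1100, ∠ = 90.00° (in denominator)
|G| = 100 / 1.2344e+06 ≈ 8.1011e-05
Gain = 20 log₁₀(8.1011e-05) ≈ -81.83 dB
∠G = 0.00° − 168.59° = -168.59°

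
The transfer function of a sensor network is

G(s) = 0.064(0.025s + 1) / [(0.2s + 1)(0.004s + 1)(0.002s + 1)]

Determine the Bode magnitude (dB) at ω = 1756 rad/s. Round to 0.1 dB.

At ω = 1756 rad/s:
zero (1 + j1756·0.025) = 1 + j43.9 → |·| ≈ 43.911, ∠ ≈ 88.70°
pole (1 + j1756·0.2) = 1 + j351.2 → |·| ≈ 351.2, ∠ ≈ 89.84°
pole (1 + j1756·0.004) = 1 + j7.024 → |·| ≈ 7.0948, ∠ ≈ 81.90°
pole (1 + j1756·0.002) = 1 + j3.512 → |·| ≈ 3.6516, ∠ ≈ 74.11°
|G| = 0.064 · 43.911 / (351.2 · 7.0948 · 3.6516) ≈ 0.00030887
Gain = 20 log₁₀(0.00030887) ≈ -70.20 dB

-70.2 dB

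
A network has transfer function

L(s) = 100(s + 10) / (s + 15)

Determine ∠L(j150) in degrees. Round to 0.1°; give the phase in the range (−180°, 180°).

1.9°

At s = jω = j150:
zero (s+10): 10 + j150 → |·| = √(10²+150²) = √22600 ≈ 150.33, ∠ = arctan(150/10) ≈ 86.19°
pole (s+15): 15 + j150 → |·| = √(15²+150²) = √22725 ≈ 150.75, ∠ = arctan(150/15) ≈ 84.29°
∠L = 86.19° − 84.29° = 1.90°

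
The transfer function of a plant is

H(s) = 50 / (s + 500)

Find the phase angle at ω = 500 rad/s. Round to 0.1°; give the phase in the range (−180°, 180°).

At s = jω = j500:
pole (s+500): 500 + j500 → |·| = √(500²+500²) = √500000 ≈ 707.11, ∠ = arctan(500/500) ≈ 45.00°
∠H = 0.00° − 45.00° = -45.00°

-45.0°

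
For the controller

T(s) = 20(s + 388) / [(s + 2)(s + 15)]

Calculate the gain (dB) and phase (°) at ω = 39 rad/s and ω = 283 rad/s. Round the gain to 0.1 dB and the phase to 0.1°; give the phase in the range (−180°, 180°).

At s = jω = j39:
zero (s+388): 388 + j39 → |·| = √(388²+39²) = √152065 ≈ 389.96, ∠ = arctan(39/388) ≈ 5.74°
pole (s+2): 2 + j39 → |·| = √(2²+39²) = √1525 ≈ 39.051, ∠ = arctan(39/2) ≈ 87.06°
pole (s+15): 15 + j39 → |·| = √(15²+39²) = √1746 ≈ 41.785, ∠ = arctan(39/15) ≈ 68.96°
|T| = 20 · 389.96 / 1631.7 ≈ 4.7798
Gain = 20 log₁₀(4.7798) ≈ 13.59 dB
∠T = 5.74° − 156.02° = -150.28°

At s = jω = j283:
zero (s+388): 388 + j283 → |·| = √(388²+283²) = √230633 ≈ 480.24, ∠ = arctan(283/388) ≈ 36.11°
pole (s+2): 2 + j283 → |·| = √(2²+283²) = √80093 ≈ 283.01, ∠ = arctan(283/2) ≈ 89.60°
pole (s+15): 15 + j283 → |·| = √(15²+283²) = √80314 ≈ 283.4, ∠ = arctan(283/15) ≈ 86.97°
|T| = 20 · 480.24 / 80205 ≈ 0.11975
Gain = 20 log₁₀(0.11975) ≈ -18.43 dB
∠T = 36.11° − 176.57° = -140.46°

ω = 39: 13.6 dB, -150.3°; ω = 283: -18.4 dB, -140.5°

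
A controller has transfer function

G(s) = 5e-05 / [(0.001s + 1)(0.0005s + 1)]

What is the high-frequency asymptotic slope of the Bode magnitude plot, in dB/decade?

Each pole contributes −20 dB/decade at high frequency; each zero contributes +20 dB/decade.
Net: 0 zero(s) − 2 pole(s) → -40 dB/decade.

-40 dB/decade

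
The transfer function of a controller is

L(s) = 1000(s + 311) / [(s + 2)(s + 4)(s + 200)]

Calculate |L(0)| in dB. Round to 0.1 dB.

45.8 dB

L(0) = 1000·311 / (2·4·200) ≈ 194.38
20 log₁₀(194.38) ≈ 45.77 dB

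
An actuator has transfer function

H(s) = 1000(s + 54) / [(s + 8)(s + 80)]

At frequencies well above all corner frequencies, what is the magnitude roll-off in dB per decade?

-20 dB/decade

Each pole contributes −20 dB/decade at high frequency; each zero contributes +20 dB/decade.
Net: 1 zero(s) − 2 pole(s) → -20 dB/decade.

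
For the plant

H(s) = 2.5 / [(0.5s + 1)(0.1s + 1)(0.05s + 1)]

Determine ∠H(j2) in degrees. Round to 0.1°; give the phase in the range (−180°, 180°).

At ω = 2 rad/s:
pole (1 + j2·0.5) = 1 + j1 → |·| ≈ 1.4142, ∠ ≈ 45.00°
pole (1 + j2·0.1) = 1 + j0.2 → |·| ≈ 1.0198, ∠ ≈ 11.31°
pole (1 + j2·0.05) = 1 + j0.1 → |·| ≈ 1.005, ∠ ≈ 5.71°
∠H = (0°) − (45.00° + 11.31° + 5.71°) = -62.02°

-62.0°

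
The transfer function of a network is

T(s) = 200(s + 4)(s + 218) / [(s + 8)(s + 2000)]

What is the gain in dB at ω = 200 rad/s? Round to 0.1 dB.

29.4 dB

At s = jω = j200:
zero (s+4): 4 + j200 → |·| = √(4²+200²) = √40016 ≈ 200.04, ∠ = arctan(200/4) ≈ 88.85°
zero (s+218): 218 + j200 → |·| = √(218²+200²) = √87524 ≈ 295.84, ∠ = arctan(200/218) ≈ 42.53°
pole (s+8): 8 + j200 → |·| = √(8²+200²) = √40064 ≈ 200.16, ∠ = arctan(200/8) ≈ 87.71°
pole (s+2000): 2000 + j200 → |·| = √(2000²+200²) = √4040000 ≈ 2010, ∠ = arctan(200/2000) ≈ 5.71°
|T| = 200 · 59180 / 4.0232e+05 ≈ 29.419
Gain = 20 log₁₀(29.419) ≈ 29.37 dB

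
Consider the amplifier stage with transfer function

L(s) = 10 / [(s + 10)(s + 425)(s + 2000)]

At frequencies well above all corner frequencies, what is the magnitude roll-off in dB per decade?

Each pole contributes −20 dB/decade at high frequency; each zero contributes +20 dB/decade.
Net: 0 zero(s) − 3 pole(s) → -60 dB/decade.

-60 dB/decade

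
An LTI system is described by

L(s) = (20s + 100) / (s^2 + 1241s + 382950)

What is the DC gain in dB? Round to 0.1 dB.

L(0) = 100 / 382950 ≈ 0.00026113
20 log₁₀(0.00026113) ≈ -71.66 dB

-71.7 dB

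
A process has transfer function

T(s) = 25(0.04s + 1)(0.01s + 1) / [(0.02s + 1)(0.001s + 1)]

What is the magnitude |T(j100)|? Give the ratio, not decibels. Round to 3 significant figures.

64.9

At ω = 100 rad/s:
zero (1 + j100·0.04) = 1 + j4 → |·| ≈ 4.1231, ∠ ≈ 75.96°
zero (1 + j100·0.01) = 1 + j1 → |·| ≈ 1.4142, ∠ ≈ 45.00°
pole (1 + j100·0.02) = 1 + j2 → |·| ≈ 2.2361, ∠ ≈ 63.43°
pole (1 + j100·0.001) = 1 + j0.1 → |·| ≈ 1.005, ∠ ≈ 5.71°
|T| = 25 · 4.1231 · 1.4142 / (2.2361 · 1.005) ≈ 64.866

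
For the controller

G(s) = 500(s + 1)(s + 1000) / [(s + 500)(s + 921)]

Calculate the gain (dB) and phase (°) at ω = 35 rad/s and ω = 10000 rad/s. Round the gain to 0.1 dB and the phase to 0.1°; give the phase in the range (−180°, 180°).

At s = jω = j35:
zero (s+1): 1 + j35 → |·| = √(1²+35²) = √1226 ≈ 35.014, ∠ = arctan(35/1) ≈ 88.36°
zero (s+1000): 1000 + j35 → |·| = √(1000²+35²) = √1001225 ≈ 1000.6, ∠ = arctan(35/1000) ≈ 2.00°
pole (s+500): 500 + j35 → |·| = √(500²+35²) = √251225 ≈ 501.22, ∠ = arctan(35/500) ≈ 4.00°
pole (s+921): 921 + j35 → |·| = √(921²+35²) = √849466 ≈ 921.66, ∠ = arctan(35/921) ≈ 2.18°
|G| = 500 · 35035 / 4.6195e+05 ≈ 37.921
Gain = 20 log₁₀(37.921) ≈ 31.58 dB
∠G = 90.36° − 6.18° = 84.18°

At s = jω = j10000:
zero (s+1): 1 + j10000 → |·| = √(1²+10000²) = √100000001 ≈ 10000, ∠ = arctan(10000/1) ≈ 89.99°
zero (s+1000): 1000 + j10000 → |·| = √(1000²+10000²) = √101000000 ≈ 10050, ∠ = arctan(10000/1000) ≈ 84.29°
pole (s+500): 500 + j10000 → |·| = √(500²+10000²) = √100250000 ≈ 10012, ∠ = arctan(10000/500) ≈ 87.14°
pole (s+921): 921 + j10000 → |·| = √(921²+10000²) = √100848241 ≈ 10042, ∠ = arctan(10000/921) ≈ 84.74°
|G| = 500 · 1.005e+08 / 1.0054e+08 ≈ 499.8
Gain = 20 log₁₀(499.8) ≈ 53.98 dB
∠G = 174.28° − 171.88° = 2.40°

ω = 35: 31.6 dB, 84.2°; ω = 10000: 54.0 dB, 2.4°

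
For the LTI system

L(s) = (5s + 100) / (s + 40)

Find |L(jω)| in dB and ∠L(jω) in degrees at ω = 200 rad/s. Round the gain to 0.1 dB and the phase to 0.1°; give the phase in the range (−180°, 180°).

Substitute s = j200:
Numerator: 5(j200) + 100 = 100 + j1000
Denominator: (j200) + 40 = 40 + j200
|N| = √(100² + 1000²) ≈ 1005, ∠N ≈ 84.29°
|D| = √(40² + 200²) ≈ 203.96, ∠D ≈ 78.69°
|L| = 1005 / 203.96 ≈ 4.9274
Gain = 20 log₁₀(4.9274) ≈ 13.85 dB
∠L = 84.29° − 78.69° = 5.60°

13.9 dB, 5.6°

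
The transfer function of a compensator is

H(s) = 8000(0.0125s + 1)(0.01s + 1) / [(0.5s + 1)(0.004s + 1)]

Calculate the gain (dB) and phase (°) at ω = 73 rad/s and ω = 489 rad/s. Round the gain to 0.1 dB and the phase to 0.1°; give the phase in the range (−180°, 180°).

At ω = 73 rad/s:
zero (1 + j73·0.0125) = 1 + j0.9125 → |·| ≈ 1.3538, ∠ ≈ 42.38°
zero (1 + j73·0.01) = 1 + j0.73 → |·| ≈ 1.2381, ∠ ≈ 36.13°
pole (1 + j73·0.5) = 1 + j36.5 → |·| ≈ 36.514, ∠ ≈ 88.43°
pole (1 + j73·0.004) = 1 + j0.292 → |·| ≈ 1.0418, ∠ ≈ 16.28°
|H| = 8000 · 1.3538 · 1.2381 / (36.514 · 1.0418) ≈ 352.5
Gain = 20 log₁₀(352.5) ≈ 50.94 dB
∠H = (42.38° + 36.13°) − (88.43° + 16.28°) = -26.20°

At ω = 489 rad/s:
zero (1 + j489·0.0125) = 1 + j6.1125 → |·| ≈ 6.1938, ∠ ≈ 80.71°
zero (1 + j489·0.01) = 1 + j4.89 → |·| ≈ 4.9912, ∠ ≈ 78.44°
pole (1 + j489·0.5) = 1 + j244.5 → |·| ≈ 244.5, ∠ ≈ 89.77°
pole (1 + j489·0.004) = 1 + j1.956 → |·| ≈ 2.1968, ∠ ≈ 62.92°
|H| = 8000 · 6.1938 · 4.9912 / (244.5 · 2.1968) ≈ 460.45
Gain = 20 log₁₀(460.45) ≈ 53.26 dB
∠H = (80.71° + 78.44°) − (89.77° + 62.92°) = 6.46°

ω = 73: 50.9 dB, -26.2°; ω = 489: 53.3 dB, 6.5°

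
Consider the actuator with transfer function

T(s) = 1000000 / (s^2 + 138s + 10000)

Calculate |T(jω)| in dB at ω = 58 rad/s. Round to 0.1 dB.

At s = jω = j58:
quadratic: (j58)² + 138·j58 + 10000 = 6636 + j8004 → |·| ≈ 10397, ∠ ≈ 50.34°
|T| = 1000000 / 10397 ≈ 96.182
Gain = 20 log₁₀(96.182) ≈ 39.66 dB

39.7 dB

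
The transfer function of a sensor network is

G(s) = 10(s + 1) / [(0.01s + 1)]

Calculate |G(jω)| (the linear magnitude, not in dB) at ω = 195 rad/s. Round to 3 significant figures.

At ω = 195 rad/s:
zero (1 + j195·1) = 1 + j195 → |·| ≈ 195, ∠ ≈ 89.71°
pole (1 + j195·0.01) = 1 + j1.95 → |·| ≈ 2.1915, ∠ ≈ 62.85°
|G| = 10 · 195 / (2.1915) ≈ 889.8

890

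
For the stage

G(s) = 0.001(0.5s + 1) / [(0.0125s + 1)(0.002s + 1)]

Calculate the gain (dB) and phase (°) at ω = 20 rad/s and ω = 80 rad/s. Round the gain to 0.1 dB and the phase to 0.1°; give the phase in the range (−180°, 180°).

At ω = 20 rad/s:
zero (1 + j20·0.5) = 1 + j10 → |·| ≈ 10.05, ∠ ≈ 84.29°
pole (1 + j20·0.0125) = 1 + j0.25 → |·| ≈ 1.0308, ∠ ≈ 14.04°
pole (1 + j20·0.002) = 1 + j0.04 → |·| ≈ 1.0008, ∠ ≈ 2.29°
|G| = 0.001 · 10.05 / (1.0308 · 1.0008) ≈ 0.0097419
Gain = 20 log₁₀(0.0097419) ≈ -40.23 dB
∠G = (84.29°) − (14.04° + 2.29°) = 67.96°

At ω = 80 rad/s:
zero (1 + j80·0.5) = 1 + j40 → |·| ≈ 40.012, ∠ ≈ 88.57°
pole (1 + j80·0.0125) = 1 + j1 → |·| ≈ 1.4142, ∠ ≈ 45.00°
pole (1 + j80·0.002) = 1 + j0.16 → |·| ≈ 1.0127, ∠ ≈ 9.09°
|G| = 0.001 · 40.012 / (1.4142 · 1.0127) ≈ 0.027938
Gain = 20 log₁₀(0.027938) ≈ -31.08 dB
∠G = (88.57°) − (45.00° + 9.09°) = 34.48°

ω = 20: -40.2 dB, 68.0°; ω = 80: -31.1 dB, 34.5°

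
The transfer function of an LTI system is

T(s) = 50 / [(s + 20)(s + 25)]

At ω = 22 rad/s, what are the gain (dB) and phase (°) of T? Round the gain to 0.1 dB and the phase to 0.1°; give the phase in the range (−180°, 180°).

At s = jω = j22:
pole (s+20): 20 + j22 → |·| = √(20²+22²) = √884 ≈ 29.732, ∠ = arctan(22/20) ≈ 47.73°
pole (s+25): 25 + j22 → |·| = √(25²+22²) = √1109 ≈ 33.302, ∠ = arctan(22/25) ≈ 41.35°
|T| = 50 / 990.14 ≈ 0.050498
Gain = 20 log₁₀(0.050498) ≈ -25.93 dB
∠T = 0.00° − 89.08° = -89.08°

-25.9 dB, -89.1°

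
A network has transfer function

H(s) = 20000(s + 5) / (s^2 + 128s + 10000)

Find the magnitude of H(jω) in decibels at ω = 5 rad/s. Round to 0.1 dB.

At s = jω = j5:
zero (s+5): 5 + j5 → |·| = √(5²+5²) = √50 ≈ 7.0711, ∠ = arctan(5/5) ≈ 45.00°
quadratic: (j5)² + 128·j5 + 10000 = 9975 + j640 → |·| ≈ 9995.5, ∠ ≈ 3.67°
|H| = 20000 · 7.0711 / 9995.5 ≈ 14.149
Gain = 20 log₁₀(14.149) ≈ 23.01 dB

23.0 dB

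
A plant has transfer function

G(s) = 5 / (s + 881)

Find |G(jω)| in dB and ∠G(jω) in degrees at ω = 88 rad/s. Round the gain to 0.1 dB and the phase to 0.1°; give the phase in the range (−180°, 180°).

Substitute s = j88:
Numerator: 5 = 5 + j0
Denominator: (j88) + 881 = 881 + j88
|N| = √(5² + 0²) ≈ 5, ∠N ≈ 0.00°
|D| = √(881² + 88²) ≈ 885.38, ∠D ≈ 5.70°
|G| = 5 / 885.38 ≈ 0.0056473
Gain = 20 log₁₀(0.0056473) ≈ -44.96 dB
∠G = 0.00° − 5.70° = -5.70°

-45.0 dB, -5.7°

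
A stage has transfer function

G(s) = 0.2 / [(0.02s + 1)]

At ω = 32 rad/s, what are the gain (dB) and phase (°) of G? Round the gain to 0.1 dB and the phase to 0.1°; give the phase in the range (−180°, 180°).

At ω = 32 rad/s:
pole (1 + j32·0.02) = 1 + j0.64 → |·| ≈ 1.1873, ∠ ≈ 32.62°
|G| = 0.2 · 1 / (1.1873) ≈ 0.16845
Gain = 20 log₁₀(0.16845) ≈ -15.47 dB
∠G = (0°) − (32.62°) = -32.62°

-15.5 dB, -32.6°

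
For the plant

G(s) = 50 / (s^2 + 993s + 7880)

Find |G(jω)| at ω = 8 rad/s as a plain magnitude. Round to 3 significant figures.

Substitute s = j8:
Numerator: 50 = 50 + j0
Denominator: (j8)^2 + 993(j8) + 7880 = 7816 + j7944
|N| = √(50² + 0²) ≈ 50, ∠N ≈ 0.00°
|D| = √(7816² + 7944²) ≈ 11144, ∠D ≈ 45.47°
|G| = 50 / 11144 ≈ 0.0044867

0.00449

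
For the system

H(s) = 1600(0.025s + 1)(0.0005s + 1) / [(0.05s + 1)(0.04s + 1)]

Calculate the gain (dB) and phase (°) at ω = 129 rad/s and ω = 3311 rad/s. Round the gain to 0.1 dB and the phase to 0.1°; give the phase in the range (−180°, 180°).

ω = 129: 44.0 dB, -83.8°; ω = 3311: 21.4 dB, -31.0°

At ω = 129 rad/s:
zero (1 + j129·0.025) = 1 + j3.225 → |·| ≈ 3.3765, ∠ ≈ 72.77°
zero (1 + j129·0.0005) = 1 + j0.0645 → |·| ≈ 1.0021, ∠ ≈ 3.69°
pole (1 + j129·0.05) = 1 + j6.45 → |·| ≈ 6.5271, ∠ ≈ 81.19°
pole (1 + j129·0.04) = 1 + j5.16 → |·| ≈ 5.256, ∠ ≈ 79.03°
|H| = 1600 · 3.3765 · 1.0021 / (6.5271 · 5.256) ≈ 157.81
Gain = 20 log₁₀(157.81) ≈ 43.96 dB
∠H = (72.77° + 3.69°) − (81.19° + 79.03°) = -83.76°

At ω = 3311 rad/s:
zero (1 + j3311·0.025) = 1 + j82.775 → |·| ≈ 82.781, ∠ ≈ 89.31°
zero (1 + j3311·0.0005) = 1 + j1.6555 → |·| ≈ 1.9341, ∠ ≈ 58.87°
pole (1 + j3311·0.05) = 1 + j165.55 → |·| ≈ 165.55, ∠ ≈ 89.65°
pole (1 + j3311·0.04) = 1 + j132.44 → |·| ≈ 132.44, ∠ ≈ 89.57°
|H| = 1600 · 82.781 · 1.9341 / (165.55 · 132.44) ≈ 11.684
Gain = 20 log₁₀(11.684) ≈ 21.35 dB
∠H = (89.31° + 58.87°) − (89.65° + 89.57°) = -31.04°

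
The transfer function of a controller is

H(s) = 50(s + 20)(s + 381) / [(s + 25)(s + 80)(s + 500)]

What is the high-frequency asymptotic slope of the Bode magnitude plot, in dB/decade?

Each pole contributes −20 dB/decade at high frequency; each zero contributes +20 dB/decade.
Net: 2 zero(s) − 3 pole(s) → -20 dB/decade.

-20 dB/decade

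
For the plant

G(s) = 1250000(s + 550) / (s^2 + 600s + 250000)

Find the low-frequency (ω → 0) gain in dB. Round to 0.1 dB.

G(0) = 1250000·550 / 250000 = 2750
20 log₁₀(2750) ≈ 68.79 dB

68.8 dB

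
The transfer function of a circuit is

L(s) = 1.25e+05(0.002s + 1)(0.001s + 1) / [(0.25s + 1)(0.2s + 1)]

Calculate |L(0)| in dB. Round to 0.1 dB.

101.9 dB

L(0) = 1.25e+05 · 1 / 1 = 1.25e+05
20 log₁₀(1.25e+05) ≈ 101.94 dB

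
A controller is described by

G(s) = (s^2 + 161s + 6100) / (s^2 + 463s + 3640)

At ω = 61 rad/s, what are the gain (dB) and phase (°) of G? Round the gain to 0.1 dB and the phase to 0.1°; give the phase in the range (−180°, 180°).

-8.9 dB, -13.8°

Substitute s = j61:
Numerator: (j61)^2 + 161(j61) + 6100 = 2379 + j9821
Denominator: (j61)^2 + 463(j61) + 3640 = -81 + j28243
|N| = √(2379² + 9821²) ≈ 10105, ∠N ≈ 76.38°
|D| = √(81² + 28243²) ≈ 28243, ∠D ≈ 90.16°
|G| = 10105 / 28243 ≈ 0.35779
Gain = 20 log₁₀(0.35779) ≈ -8.93 dB
∠G = 76.38° − 90.16° = -13.78°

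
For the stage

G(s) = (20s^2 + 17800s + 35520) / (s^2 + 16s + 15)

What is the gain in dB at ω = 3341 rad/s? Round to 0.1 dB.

26.3 dB

Substitute s = j3341:
Numerator: 20(j3341)^2 + 17800(j3341) + 35520 = -223210100 + j59469800
Denominator: (j3341)^2 + 16(j3341) + 15 = -11162266 + j53456
|N| = √(223210100² + 59469800²) ≈ 2.31e+08, ∠N ≈ 165.08°
|D| = √(11162266² + 53456²) ≈ 1.1162e+07, ∠D ≈ 179.73°
|G| = 2.31e+08 / 1.1162e+07 ≈ 20.695
Gain = 20 log₁₀(20.695) ≈ 26.32 dB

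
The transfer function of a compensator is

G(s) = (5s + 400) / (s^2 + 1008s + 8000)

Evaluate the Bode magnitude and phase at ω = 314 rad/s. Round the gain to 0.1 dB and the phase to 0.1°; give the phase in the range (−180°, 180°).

-46.2 dB, -30.3°

Substitute s = j314:
Numerator: 5(j314) + 400 = 400 + j1570
Denominator: (j314)^2 + 1008(j314) + 8000 = -90596 + j316512
|N| = √(400² + 1570²) ≈ 1620.2, ∠N ≈ 75.71°
|D| = √(90596² + 316512²) ≈ 3.2922e+05, ∠D ≈ 105.97°
|G| = 1620.2 / 3.2922e+05 ≈ 0.0049213
Gain = 20 log₁₀(0.0049213) ≈ -46.16 dB
∠G = 75.71° − 105.97° = -30.26°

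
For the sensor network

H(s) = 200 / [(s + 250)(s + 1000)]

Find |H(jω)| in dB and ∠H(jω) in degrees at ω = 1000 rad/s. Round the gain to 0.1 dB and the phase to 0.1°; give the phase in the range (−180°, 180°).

-77.3 dB, -121.0°

At s = jω = j1000:
pole (s+250): 250 + j1000 → |·| = √(250²+1000²) = √1062500 ≈ 1030.8, ∠ = arctan(1000/250) ≈ 75.96°
pole (s+1000): 1000 + j1000 → |·| = √(1000²+1000²) = √2000000 ≈ 1414.2, ∠ = arctan(1000/1000) ≈ 45.00°
|H| = 200 / 1.4578e+06 ≈ 0.00013719
Gain = 20 log₁₀(0.00013719) ≈ -77.25 dB
∠H = 0.00° − 120.96° = -120.96°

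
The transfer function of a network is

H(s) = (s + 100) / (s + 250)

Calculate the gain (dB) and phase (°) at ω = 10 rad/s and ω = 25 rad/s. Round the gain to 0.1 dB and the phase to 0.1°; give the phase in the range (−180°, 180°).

Substitute s = j10:
Numerator: (j10) + 100 = 100 + j10
Denominator: (j10) + 250 = 250 + j10
|N| = √(100² + 10²) ≈ 100.5, ∠N ≈ 5.71°
|D| = √(250² + 10²) ≈ 250.2, ∠D ≈ 2.29°
|H| = 100.5 / 250.2 ≈ 0.40168
Gain = 20 log₁₀(0.40168) ≈ -7.92 dB
∠H = 5.71° − 2.29° = 3.42°

Substitute s = j25:
Numerator: (j25) + 100 = 100 + j25
Denominator: (j25) + 250 = 250 + j25
|N| = √(100² + 25²) ≈ 103.08, ∠N ≈ 14.04°
|D| = √(250² + 25²) ≈ 251.25, ∠D ≈ 5.71°
|H| = 103.08 / 251.25 ≈ 0.41027
Gain = 20 log₁₀(0.41027) ≈ -7.74 dB
∠H = 14.04° − 5.71° = 8.33°

ω = 10: -7.9 dB, 3.4°; ω = 25: -7.7 dB, 8.3°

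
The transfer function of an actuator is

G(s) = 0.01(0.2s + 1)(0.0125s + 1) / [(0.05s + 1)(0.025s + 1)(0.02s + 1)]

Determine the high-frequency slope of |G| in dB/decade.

Each pole contributes −20 dB/decade at high frequency; each zero contributes +20 dB/decade.
Net: 2 zero(s) − 3 pole(s) → -20 dB/decade.

-20 dB/decade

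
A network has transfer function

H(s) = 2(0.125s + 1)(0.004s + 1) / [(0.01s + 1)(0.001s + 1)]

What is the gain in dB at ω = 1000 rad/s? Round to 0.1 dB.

At ω = 1000 rad/s:
zero (1 + j1000·0.125) = 1 + j125 → |·| ≈ 125, ∠ ≈ 89.54°
zero (1 + j1000·0.004) = 1 + j4 → |·| ≈ 4.1231, ∠ ≈ 75.96°
pole (1 + j1000·0.01) = 1 + j10 → |·| ≈ 10.05, ∠ ≈ 84.29°
pole (1 + j1000·0.001) = 1 + j1 → |·| ≈ 1.4142, ∠ ≈ 45.00°
|H| = 2 · 125 · 4.1231 / (10.05 · 1.4142) ≈ 72.525
Gain = 20 log₁₀(72.525) ≈ 37.21 dB

37.2 dB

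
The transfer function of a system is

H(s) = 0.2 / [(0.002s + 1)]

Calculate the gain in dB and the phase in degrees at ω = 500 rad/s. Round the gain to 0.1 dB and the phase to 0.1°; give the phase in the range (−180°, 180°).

At ω = 500 rad/s:
pole (1 + j500·0.002) = 1 + j1 → |·| ≈ 1.4142, ∠ ≈ 45.00°
|H| = 0.2 · 1 / (1.4142) ≈ 0.14142
Gain = 20 log₁₀(0.14142) ≈ -16.99 dB
∠H = (0°) − (45.00°) = -45.00°

-17.0 dB, -45.0°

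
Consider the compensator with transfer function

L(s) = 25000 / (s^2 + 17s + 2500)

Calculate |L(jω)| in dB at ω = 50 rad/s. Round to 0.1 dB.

At s = jω = j50:
quadratic: (j50)² + 17·j50 + 2500 = 0 + j850 → |·| ≈ 850, ∠ ≈ 90.00°
|L| = 25000 / 850 ≈ 29.412
Gain = 20 log₁₀(29.412) ≈ 29.37 dB

29.4 dB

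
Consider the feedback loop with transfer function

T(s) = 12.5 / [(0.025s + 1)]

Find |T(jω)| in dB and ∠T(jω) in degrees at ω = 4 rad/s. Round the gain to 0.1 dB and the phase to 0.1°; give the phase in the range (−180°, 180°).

At ω = 4 rad/s:
pole (1 + j4·0.025) = 1 + j0.1 → |·| ≈ 1.005, ∠ ≈ 5.71°
|T| = 12.5 · 1 / (1.005) ≈ 12.438
Gain = 20 log₁₀(12.438) ≈ 21.90 dB
∠T = (0°) − (5.71°) = -5.71°

21.9 dB, -5.7°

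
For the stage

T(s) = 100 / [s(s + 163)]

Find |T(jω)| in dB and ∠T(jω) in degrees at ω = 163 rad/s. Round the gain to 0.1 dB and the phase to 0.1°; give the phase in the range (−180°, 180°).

-51.5 dB, -135.0°

At s = jω = j163:
pole (s+163): 163 + j163 → |·| = √(163²+163²) = √53138 ≈ 230.52, ∠ = arctan(163/163) ≈ 45.00°
pole at origin: |s| = 163, ∠ = 90.00° (in denominator)
|T| = 100 / 37575 ≈ 0.0026613
Gain = 20 log₁₀(0.0026613) ≈ -51.50 dB
∠T = 0.00° − 135.00° = -135.00°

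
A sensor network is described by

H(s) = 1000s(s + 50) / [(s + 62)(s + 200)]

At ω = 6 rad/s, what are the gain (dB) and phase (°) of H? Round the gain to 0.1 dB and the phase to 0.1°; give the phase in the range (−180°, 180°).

27.7 dB, 89.6°

At s = jω = j6:
zero (s+50): 50 + j6 → |·| = √(50²+6²) = √2536 ≈ 50.359, ∠ = arctan(6/50) ≈ 6.84°
zero at origin: s = j6 → |·| = 6, ∠ = 90.00°
pole (s+62): 62 + j6 → |·| = √(62²+6²) = √3880 ≈ 62.29, ∠ = arctan(6/62) ≈ 5.53°
pole (s+200): 200 + j6 → |·| = √(200²+6²) = √40036 ≈ 200.09, ∠ = arctan(6/200) ≈ 1.72°
|H| = 1000 · 302.15 / 12464 ≈ 24.242
Gain = 20 log₁₀(24.242) ≈ 27.69 dB
∠H = 96.84° − 7.25° = 89.59°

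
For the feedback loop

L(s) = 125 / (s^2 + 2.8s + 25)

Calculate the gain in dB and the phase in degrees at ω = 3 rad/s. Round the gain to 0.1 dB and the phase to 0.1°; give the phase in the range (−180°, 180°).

At s = jω = j3:
quadratic: (j3)² + 2.8·j3 + 25 = 16 + j8.4 → |·| ≈ 18.071, ∠ ≈ 27.70°
|L| = 125 / 18.071 ≈ 6.9172
Gain = 20 log₁₀(6.9172) ≈ 16.80 dB
∠L = 0.00° − 27.70° = -27.70°

16.8 dB, -27.7°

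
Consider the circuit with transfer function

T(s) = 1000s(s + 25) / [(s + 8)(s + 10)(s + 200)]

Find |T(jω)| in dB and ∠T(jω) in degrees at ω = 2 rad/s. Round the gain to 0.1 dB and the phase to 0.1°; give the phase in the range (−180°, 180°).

9.5 dB, 68.7°

At s = jω = j2:
zero (s+25): 25 + j2 → |·| = √(25²+2²) = √629 ≈ 25.08, ∠ = arctan(2/25) ≈ 4.57°
zero at origin: s = j2 → |·| = 2, ∠ = 90.00°
pole (s+8): 8 + j2 → |·| = √(8²+2²) = √68 ≈ 8.2462, ∠ = arctan(2/8) ≈ 14.04°
pole (s+10): 10 + j2 → |·| = √(10²+2²) = √104 ≈ 10.198, ∠ = arctan(2/10) ≈ 11.31°
pole (s+200): 200 + j2 → |·| = √(200²+2²) = √40004 ≈ 200.01, ∠ = arctan(2/200) ≈ 0.57°
|T| = 1000 · 50.16 / 16820 ≈ 2.9822
Gain = 20 log₁₀(2.9822) ≈ 9.49 dB
∠T = 94.57° − 25.92° = 68.65°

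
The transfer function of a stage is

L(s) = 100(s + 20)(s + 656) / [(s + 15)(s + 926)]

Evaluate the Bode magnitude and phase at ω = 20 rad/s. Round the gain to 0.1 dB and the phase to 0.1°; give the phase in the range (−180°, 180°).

38.1 dB, -7.6°

At s = jω = j20:
zero (s+20): 20 + j20 → |·| = √(20²+20²) = √800 ≈ 28.284, ∠ = arctan(20/20) ≈ 45.00°
zero (s+656): 656 + j20 → |·| = √(656²+20²) = √430736 ≈ 656.3, ∠ = arctan(20/656) ≈ 1.75°
pole (s+15): 15 + j20 → |·| = √(15²+20²) = √625 ≈ 25, ∠ = arctan(20/15) ≈ 53.13°
pole (s+926): 926 + j20 → |·| = √(926²+20²) = √857876 ≈ 926.22, ∠ = arctan(20/926) ≈ 1.24°
|L| = 100 · 18563 / 23156 ≈ 80.165
Gain = 20 log₁₀(80.165) ≈ 38.08 dB
∠L = 46.75° − 54.37° = -7.62°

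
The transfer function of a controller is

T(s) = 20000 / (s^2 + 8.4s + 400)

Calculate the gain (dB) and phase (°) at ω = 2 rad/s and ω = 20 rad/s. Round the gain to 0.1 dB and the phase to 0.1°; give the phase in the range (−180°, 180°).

At s = jω = j2:
quadratic: (j2)² + 8.4·j2 + 400 = 396 + j16.8 → |·| ≈ 396.36, ∠ ≈ 2.43°
|T| = 20000 / 396.36 ≈ 50.459
Gain = 20 log₁₀(50.459) ≈ 34.06 dB
∠T = 0.00° − 2.43° = -2.43°

At s = jω = j20:
quadratic: (j20)² + 8.4·j20 + 400 = 0 + j168 → |·| ≈ 168, ∠ ≈ 90.00°
|T| = 20000 / 168 ≈ 119.05
Gain = 20 log₁₀(119.05) ≈ 41.51 dB
∠T = 0.00° − 90.00° = -90.00°

ω = 2: 34.1 dB, -2.4°; ω = 20: 41.5 dB, -90.0°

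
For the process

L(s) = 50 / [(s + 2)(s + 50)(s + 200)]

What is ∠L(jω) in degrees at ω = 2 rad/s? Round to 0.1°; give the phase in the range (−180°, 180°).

-47.9°

At s = jω = j2:
pole (s+2): 2 + j2 → |·| = √(2²+2²) = √8 ≈ 2.8284, ∠ = arctan(2/2) ≈ 45.00°
pole (s+50): 50 + j2 → |·| = √(50²+2²) = √2504 ≈ 50.04, ∠ = arctan(2/50) ≈ 2.29°
pole (s+200): 200 + j2 → |·| = √(200²+2²) = √40004 ≈ 200.01, ∠ = arctan(2/200) ≈ 0.57°
∠L = 0.00° − 47.86° = -47.86°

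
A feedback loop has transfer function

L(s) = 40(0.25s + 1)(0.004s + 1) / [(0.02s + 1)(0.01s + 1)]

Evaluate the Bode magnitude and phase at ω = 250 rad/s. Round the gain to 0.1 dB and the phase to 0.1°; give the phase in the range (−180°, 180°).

48.2 dB, -12.8°

At ω = 250 rad/s:
zero (1 + j250·0.25) = 1 + j62.5 → |·| ≈ 62.508, ∠ ≈ 89.08°
zero (1 + j250·0.004) = 1 + j1 → |·| ≈ 1.4142, ∠ ≈ 45.00°
pole (1 + j250·0.02) = 1 + j5 → |·| ≈ 5.099, ∠ ≈ 78.69°
pole (1 + j250·0.01) = 1 + j2.5 → |·| ≈ 2.6926, ∠ ≈ 68.20°
|L| = 40 · 62.508 · 1.4142 / (5.099 · 2.6926) ≈ 257.54
Gain = 20 log₁₀(257.54) ≈ 48.22 dB
∠L = (89.08° + 45.00°) − (78.69° + 68.20°) = -12.81°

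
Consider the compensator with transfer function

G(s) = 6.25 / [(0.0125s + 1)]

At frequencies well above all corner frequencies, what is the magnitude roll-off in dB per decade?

-20 dB/decade

Each pole contributes −20 dB/decade at high frequency; each zero contributes +20 dB/decade.
Net: 0 zero(s) − 1 pole(s) → -20 dB/decade.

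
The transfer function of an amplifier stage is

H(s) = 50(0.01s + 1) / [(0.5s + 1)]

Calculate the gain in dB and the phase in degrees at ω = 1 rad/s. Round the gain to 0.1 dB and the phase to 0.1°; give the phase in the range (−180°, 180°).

33.0 dB, -26.0°

At ω = 1 rad/s:
zero (1 + j1·0.01) = 1 + j0.01 → |·| ≈ 1, ∠ ≈ 0.57°
pole (1 + j1·0.5) = 1 + j0.5 → |·| ≈ 1.118, ∠ ≈ 26.57°
|H| = 50 · 1 / (1.118) ≈ 44.723
Gain = 20 log₁₀(44.723) ≈ 33.01 dB
∠H = (0.57°) − (26.57°) = -26.00°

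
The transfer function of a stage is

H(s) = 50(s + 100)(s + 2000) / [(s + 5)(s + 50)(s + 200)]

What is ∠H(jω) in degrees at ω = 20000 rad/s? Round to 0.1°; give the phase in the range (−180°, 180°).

-95.3°

At s = jω = j20000:
zero (s+100): 100 + j20000 → |·| = √(100²+20000²) = √400010000 ≈ 20000, ∠ = arctan(20000/100) ≈ 89.71°
zero (s+2000): 2000 + j20000 → |·| = √(2000²+20000²) = √404000000 ≈ 20100, ∠ = arctan(20000/2000) ≈ 84.29°
pole (s+5): 5 + j20000 → |·| = √(5²+20000²) = √400000025 ≈ 20000, ∠ = arctan(20000/5) ≈ 89.99°
pole (s+50): 50 + j20000 → |·| = √(50²+20000²) = √400002500 ≈ 20000, ∠ = arctan(20000/50) ≈ 89.86°
pole (s+200): 200 + j20000 → |·| = √(200²+20000²) = √400040000 ≈ 20001, ∠ = arctan(20000/200) ≈ 89.43°
∠H = 174.00° − 269.28° = -95.28°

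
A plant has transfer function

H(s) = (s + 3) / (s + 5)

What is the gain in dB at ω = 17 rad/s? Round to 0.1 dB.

-0.2 dB

Substitute s = j17:
Numerator: (j17) + 3 = 3 + j17
Denominator: (j17) + 5 = 5 + j17
|N| = √(3² + 17²) ≈ 17.263, ∠N ≈ 79.99°
|D| = √(5² + 17²) ≈ 17.72, ∠D ≈ 73.61°
|H| = 17.263 / 17.72 ≈ 0.97421
Gain = 20 log₁₀(0.97421) ≈ -0.23 dB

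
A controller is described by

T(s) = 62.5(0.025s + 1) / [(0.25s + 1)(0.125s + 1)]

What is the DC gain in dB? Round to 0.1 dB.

T(0) = 62.5 · 1 / 1 = 62.5
20 log₁₀(62.5) ≈ 35.92 dB

35.9 dB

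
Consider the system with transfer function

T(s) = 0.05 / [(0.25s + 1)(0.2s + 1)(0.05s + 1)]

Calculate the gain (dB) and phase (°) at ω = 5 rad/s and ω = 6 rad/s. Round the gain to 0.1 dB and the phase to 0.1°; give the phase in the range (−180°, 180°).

At ω = 5 rad/s:
pole (1 + j5·0.25) = 1 + j1.25 → |·| ≈ 1.6008, ∠ ≈ 51.34°
pole (1 + j5·0.2) = 1 + j1 → |·| ≈ 1.4142, ∠ ≈ 45.00°
pole (1 + j5·0.05) = 1 + j0.25 → |·| ≈ 1.0308, ∠ ≈ 14.04°
|T| = 0.05 · 1 / (1.6008 · 1.4142 · 1.0308) ≈ 0.021426
Gain = 20 log₁₀(0.021426) ≈ -33.38 dB
∠T = (0°) − (51.34° + 45.00° + 14.04°) = -110.38°

At ω = 6 rad/s:
pole (1 + j6·0.25) = 1 + j1.5 → |·| ≈ 1.8028, ∠ ≈ 56.31°
pole (1 + j6·0.2) = 1 + j1.2 → |·| ≈ 1.562, ∠ ≈ 50.19°
pole (1 + j6·0.05) = 1 + j0.3 → |·| ≈ 1.044, ∠ ≈ 16.70°
|T| = 0.05 · 1 / (1.8028 · 1.562 · 1.044) ≈ 0.017008
Gain = 20 log₁₀(0.017008) ≈ -35.39 dB
∠T = (0°) − (56.31° + 50.19° + 16.70°) = -123.20°

ω = 5: -33.4 dB, -110.4°; ω = 6: -35.4 dB, -123.2°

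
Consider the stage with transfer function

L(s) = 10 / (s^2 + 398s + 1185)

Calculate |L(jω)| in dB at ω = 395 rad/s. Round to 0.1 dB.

-86.9 dB

Substitute s = j395:
Numerator: 10 = 10 + j0
Denominator: (j395)^2 + 398(j395) + 1185 = -154840 + j157210
|N| = √(10² + 0²) ≈ 10, ∠N ≈ 0.00°
|D| = √(154840² + 157210²) ≈ 2.2066e+05, ∠D ≈ 134.56°
|L| = 10 / 2.2066e+05 ≈ 4.5319e-05
Gain = 20 log₁₀(4.5319e-05) ≈ -86.87 dB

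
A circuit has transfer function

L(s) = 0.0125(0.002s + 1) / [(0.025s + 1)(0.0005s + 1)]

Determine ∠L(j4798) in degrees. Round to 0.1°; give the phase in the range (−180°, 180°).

-72.8°

At ω = 4798 rad/s:
zero (1 + j4798·0.002) = 1 + j9.596 → |·| ≈ 9.648, ∠ ≈ 84.05°
pole (1 + j4798·0.025) = 1 + j119.95 → |·| ≈ 119.95, ∠ ≈ 89.52°
pole (1 + j4798·0.0005) = 1 + j2.399 → |·| ≈ 2.5991, ∠ ≈ 67.37°
∠L = (84.05°) − (89.52° + 67.37°) = -72.84°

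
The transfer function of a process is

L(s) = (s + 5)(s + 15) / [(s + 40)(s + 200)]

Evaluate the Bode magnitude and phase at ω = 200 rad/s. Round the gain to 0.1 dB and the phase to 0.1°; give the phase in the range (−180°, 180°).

At s = jω = j200:
zero (s+5): 5 + j200 → |·| = √(5²+200²) = √40025 ≈ 200.06, ∠ = arctan(200/5) ≈ 88.57°
zero (s+15): 15 + j200 → |·| = √(15²+200²) = √40225 ≈ 200.56, ∠ = arctan(200/15) ≈ 85.71°
pole (s+40): 40 + j200 → |·| = √(40²+200²) = √41600 ≈ 203.96, ∠ = arctan(200/40) ≈ 78.69°
pole (s+200): 200 + j200 → |·| = √(200²+200²) = √80000 ≈ 282.84, ∠ = arctan(200/200) ≈ 45.00°
|L| = 1 · 40124 / 57688 ≈ 0.69553
Gain = 20 log₁₀(0.69553) ≈ -3.15 dB
∠L = 174.28° − 123.69° = 50.59°

-3.2 dB, 50.6°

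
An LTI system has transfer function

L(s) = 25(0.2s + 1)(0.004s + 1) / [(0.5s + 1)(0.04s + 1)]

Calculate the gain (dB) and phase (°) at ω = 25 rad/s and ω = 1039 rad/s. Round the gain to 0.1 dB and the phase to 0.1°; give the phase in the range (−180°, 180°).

At ω = 25 rad/s:
zero (1 + j25·0.2) = 1 + j5 → |·| ≈ 5.099, ∠ ≈ 78.69°
zero (1 + j25·0.004) = 1 + j0.1 → |·| ≈ 1.005, ∠ ≈ 5.71°
pole (1 + j25·0.5) = 1 + j12.5 → |·| ≈ 12.54, ∠ ≈ 85.43°
pole (1 + j25·0.04) = 1 + j1 → |·| ≈ 1.4142, ∠ ≈ 45.00°
|L| = 25 · 5.099 · 1.005 / (12.54 · 1.4142) ≈ 7.2241
Gain = 20 log₁₀(7.2241) ≈ 17.18 dB
∠L = (78.69° + 5.71°) − (85.43° + 45.00°) = -46.03°

At ω = 1039 rad/s:
zero (1 + j1039·0.2) = 1 + j207.8 → |·| ≈ 207.8, ∠ ≈ 89.72°
zero (1 + j1039·0.004) = 1 + j4.156 → |·| ≈ 4.2746, ∠ ≈ 76.47°
pole (1 + j1039·0.5) = 1 + j519.5 → |·| ≈ 519.5, ∠ ≈ 89.89°
pole (1 + j1039·0.04) = 1 + j41.56 → |·| ≈ 41.572, ∠ ≈ 88.62°
|L| = 25 · 207.8 · 4.2746 / (519.5 · 41.572) ≈ 1.0282
Gain = 20 log₁₀(1.0282) ≈ 0.24 dB
∠L = (89.72° + 76.47°) − (89.89° + 88.62°) = -12.32°

ω = 25: 17.2 dB, -46.0°; ω = 1039: 0.2 dB, -12.3°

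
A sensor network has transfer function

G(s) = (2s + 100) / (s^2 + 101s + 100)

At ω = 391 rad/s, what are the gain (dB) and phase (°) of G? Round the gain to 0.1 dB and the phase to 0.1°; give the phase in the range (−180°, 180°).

-46.0 dB, -82.8°

Substitute s = j391:
Numerator: 2(j391) + 100 = 100 + j782
Denominator: (j391)^2 + 101(j391) + 100 = -152781 + j39491
|N| = √(100² + 782²) ≈ 788.37, ∠N ≈ 82.71°
|D| = √(152781² + 39491²) ≈ 1.578e+05, ∠D ≈ 165.51°
|G| = 788.37 / 1.578e+05 ≈ 0.004996
Gain = 20 log₁₀(0.004996) ≈ -46.03 dB
∠G = 82.71° − 165.51° = -82.80°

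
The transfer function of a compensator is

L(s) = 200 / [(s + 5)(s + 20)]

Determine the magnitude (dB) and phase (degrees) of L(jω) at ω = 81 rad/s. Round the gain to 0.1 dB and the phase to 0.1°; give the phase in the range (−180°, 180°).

At s = jω = j81:
pole (s+5): 5 + j81 → |·| = √(5²+81²) = √6586 ≈ 81.154, ∠ = arctan(81/5) ≈ 86.47°
pole (s+20): 20 + j81 → |·| = √(20²+81²) = √6961 ≈ 83.433, ∠ = arctan(81/20) ≈ 76.13°
|L| = 200 / 6770.9 ≈ 0.029538
Gain = 20 log₁₀(0.029538) ≈ -30.59 dB
∠L = 0.00° − 162.60° = -162.60°

-30.6 dB, -162.6°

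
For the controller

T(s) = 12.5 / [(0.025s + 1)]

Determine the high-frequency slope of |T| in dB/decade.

Each pole contributes −20 dB/decade at high frequency; each zero contributes +20 dB/decade.
Net: 0 zero(s) − 1 pole(s) → -20 dB/decade.

-20 dB/decade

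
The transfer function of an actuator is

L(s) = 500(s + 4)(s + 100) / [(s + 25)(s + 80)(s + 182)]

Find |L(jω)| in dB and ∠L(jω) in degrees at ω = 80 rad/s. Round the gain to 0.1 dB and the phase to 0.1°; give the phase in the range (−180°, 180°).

At s = jω = j80:
zero (s+4): 4 + j80 → |·| = √(4²+80²) = √6416 ≈ 80.1, ∠ = arctan(80/4) ≈ 87.14°
zero (s+100): 100 + j80 → |·| = √(100²+80²) = √16400 ≈ 128.06, ∠ = arctan(80/100) ≈ 38.66°
pole (s+25): 25 + j80 → |·| = √(25²+80²) = √7025 ≈ 83.815, ∠ = arctan(80/25) ≈ 72.65°
pole (s+80): 80 + j80 → |·| = √(80²+80²) = √12800 ≈ 113.14, ∠ = arctan(80/80) ≈ 45.00°
pole (s+182): 182 + j80 → |·| = √(182²+80²) = √39524 ≈ 198.81, ∠ = arctan(80/182) ≈ 23.73°
|L| = 500 · 10258 / 1.8853e+06 ≈ 2.7205
Gain = 20 log₁₀(2.7205) ≈ 8.69 dB
∠L = 125.80° − 141.38° = -15.58°

8.7 dB, -15.6°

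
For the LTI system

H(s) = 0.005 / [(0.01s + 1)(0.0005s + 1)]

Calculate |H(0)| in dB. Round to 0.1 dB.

-46.0 dB

H(0) = 0.005 · 1 / 1 = 0.005
20 log₁₀(0.005) ≈ -46.02 dB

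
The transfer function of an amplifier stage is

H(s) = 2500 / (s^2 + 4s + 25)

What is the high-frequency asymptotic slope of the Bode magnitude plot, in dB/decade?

Each pole contributes −20 dB/decade at high frequency; each zero contributes +20 dB/decade.
Net: 0 zero(s) − 2 pole(s) → -40 dB/decade.

-40 dB/decade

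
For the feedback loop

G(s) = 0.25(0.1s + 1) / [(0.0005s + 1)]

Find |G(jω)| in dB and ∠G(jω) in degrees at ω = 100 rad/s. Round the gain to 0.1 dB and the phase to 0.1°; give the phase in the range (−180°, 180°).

At ω = 100 rad/s:
zero (1 + j100·0.1) = 1 + j10 → |·| ≈ 10.05, ∠ ≈ 84.29°
pole (1 + j100·0.0005) = 1 + j0.05 → |·| ≈ 1.0012, ∠ ≈ 2.86°
|G| = 0.25 · 10.05 / (1.0012) ≈ 2.5095
Gain = 20 log₁₀(2.5095) ≈ 7.99 dB
∠G = (84.29°) − (2.86°) = 81.43°

8.0 dB, 81.4°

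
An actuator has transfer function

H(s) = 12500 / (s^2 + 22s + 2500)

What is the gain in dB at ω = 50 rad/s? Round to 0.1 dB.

21.1 dB

At s = jω = j50:
quadratic: (j50)² + 22·j50 + 2500 = 0 + j1100 → |·| ≈ 1100, ∠ ≈ 90.00°
|H| = 12500 / 1100 ≈ 11.364
Gain = 20 log₁₀(11.364) ≈ 21.11 dB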